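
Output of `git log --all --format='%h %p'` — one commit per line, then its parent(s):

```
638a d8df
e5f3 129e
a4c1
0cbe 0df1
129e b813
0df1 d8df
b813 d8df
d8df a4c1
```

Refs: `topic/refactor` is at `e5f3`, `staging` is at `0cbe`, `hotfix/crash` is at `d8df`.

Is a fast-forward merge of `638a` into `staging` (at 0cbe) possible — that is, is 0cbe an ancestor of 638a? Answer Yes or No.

No

A fast-forward from 0cbe to 638a is possible iff 0cbe is an ancestor of 638a.
Ancestors of 638a: {638a, a4c1, d8df}.
0cbe is not among them, so fast-forward is not possible.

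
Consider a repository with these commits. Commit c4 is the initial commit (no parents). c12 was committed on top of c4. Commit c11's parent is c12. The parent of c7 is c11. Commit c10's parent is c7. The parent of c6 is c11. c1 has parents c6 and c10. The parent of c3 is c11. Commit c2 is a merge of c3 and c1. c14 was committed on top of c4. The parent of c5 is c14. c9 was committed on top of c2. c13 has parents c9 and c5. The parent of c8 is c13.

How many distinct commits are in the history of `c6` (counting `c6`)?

Walking parent pointers from c6: reachable set = {c11, c12, c4, c6}.
That is 4 commits.

4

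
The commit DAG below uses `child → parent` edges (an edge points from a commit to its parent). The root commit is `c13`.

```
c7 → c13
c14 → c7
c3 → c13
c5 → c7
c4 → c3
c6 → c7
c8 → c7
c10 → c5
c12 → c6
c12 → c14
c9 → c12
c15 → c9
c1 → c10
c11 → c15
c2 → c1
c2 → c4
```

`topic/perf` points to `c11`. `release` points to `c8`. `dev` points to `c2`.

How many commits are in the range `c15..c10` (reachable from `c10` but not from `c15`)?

Reachable from c10: {c10, c13, c5, c7}.
Reachable from c15: {c12, c13, c14, c15, c6, c7, c9}.
In c10's history but not c15's: {c10, c5} — 2 commits.

2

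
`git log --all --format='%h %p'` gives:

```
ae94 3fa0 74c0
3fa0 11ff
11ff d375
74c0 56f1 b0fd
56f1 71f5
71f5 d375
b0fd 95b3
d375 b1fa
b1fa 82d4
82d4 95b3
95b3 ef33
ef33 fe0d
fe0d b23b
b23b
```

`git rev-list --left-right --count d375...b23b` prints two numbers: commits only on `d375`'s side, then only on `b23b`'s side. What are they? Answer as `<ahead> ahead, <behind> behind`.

Reachable from d375: {82d4, 95b3, b1fa, b23b, d375, ef33, fe0d}.
Reachable from b23b: {b23b}.
Only in d375's history (ahead): {82d4, 95b3, b1fa, d375, ef33, fe0d} — 6.
Only in b23b's history (behind): {} — 0.

6 ahead, 0 behind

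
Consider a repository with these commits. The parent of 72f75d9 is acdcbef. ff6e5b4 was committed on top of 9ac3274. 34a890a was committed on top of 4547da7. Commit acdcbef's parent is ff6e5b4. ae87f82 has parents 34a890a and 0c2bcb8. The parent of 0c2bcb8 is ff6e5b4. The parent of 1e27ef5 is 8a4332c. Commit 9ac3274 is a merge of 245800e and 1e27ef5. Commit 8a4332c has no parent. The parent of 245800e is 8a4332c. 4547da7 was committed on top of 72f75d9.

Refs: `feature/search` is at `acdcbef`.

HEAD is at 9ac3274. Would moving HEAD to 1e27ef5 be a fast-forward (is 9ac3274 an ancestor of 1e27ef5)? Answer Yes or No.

A fast-forward from 9ac3274 to 1e27ef5 is possible iff 9ac3274 is an ancestor of 1e27ef5.
Ancestors of 1e27ef5: {1e27ef5, 8a4332c}.
9ac3274 is not among them, so fast-forward is not possible.

No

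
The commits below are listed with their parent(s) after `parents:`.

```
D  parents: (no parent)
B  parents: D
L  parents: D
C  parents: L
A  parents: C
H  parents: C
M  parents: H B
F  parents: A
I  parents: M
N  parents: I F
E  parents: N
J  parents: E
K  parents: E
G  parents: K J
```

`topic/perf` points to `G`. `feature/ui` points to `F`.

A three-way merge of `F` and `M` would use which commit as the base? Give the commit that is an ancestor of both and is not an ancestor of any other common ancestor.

Ancestors of F: {A, C, D, F, L}.
Ancestors of M: {B, C, D, H, L, M}.
Common ancestors: {C, D, L}.
Among these, C is not an ancestor of any other common ancestor — it is the merge base.

C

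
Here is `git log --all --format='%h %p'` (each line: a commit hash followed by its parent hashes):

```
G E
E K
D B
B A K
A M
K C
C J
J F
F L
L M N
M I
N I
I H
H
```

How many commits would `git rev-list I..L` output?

Reachable from L: {H, I, L, M, N}.
Reachable from I: {H, I}.
In L's history but not I's: {L, M, N} — 3 commits.

3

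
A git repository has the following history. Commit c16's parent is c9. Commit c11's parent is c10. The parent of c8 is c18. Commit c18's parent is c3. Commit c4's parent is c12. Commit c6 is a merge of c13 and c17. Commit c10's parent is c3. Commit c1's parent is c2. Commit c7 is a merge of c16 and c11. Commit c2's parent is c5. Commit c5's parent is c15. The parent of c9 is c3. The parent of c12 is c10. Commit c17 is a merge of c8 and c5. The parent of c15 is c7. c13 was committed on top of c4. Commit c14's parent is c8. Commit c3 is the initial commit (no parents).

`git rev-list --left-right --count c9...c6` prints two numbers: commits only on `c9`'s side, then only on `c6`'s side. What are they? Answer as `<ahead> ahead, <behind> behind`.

Reachable from c9: {c3, c9}.
Reachable from c6: {c10, c11, c12, c13, c15, c16, c17, c18, c3, c4, c5, c6, c7, c8, c9}.
Only in c9's history (ahead): {} — 0.
Only in c6's history (behind): {c10, c11, c12, c13, c15, c16, c17, c18, c4, c5, c6, c7, c8} — 13.

0 ahead, 13 behind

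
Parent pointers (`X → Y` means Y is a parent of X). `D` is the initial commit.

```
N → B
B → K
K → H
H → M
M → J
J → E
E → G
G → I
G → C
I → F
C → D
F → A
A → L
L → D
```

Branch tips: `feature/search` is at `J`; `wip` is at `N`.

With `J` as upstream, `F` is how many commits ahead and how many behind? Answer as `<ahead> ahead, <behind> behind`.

Reachable from F: {A, D, F, L}.
Reachable from J: {A, C, D, E, F, G, I, J, L}.
Only in F's history (ahead): {} — 0.
Only in J's history (behind): {C, E, G, I, J} — 5.

0 ahead, 5 behind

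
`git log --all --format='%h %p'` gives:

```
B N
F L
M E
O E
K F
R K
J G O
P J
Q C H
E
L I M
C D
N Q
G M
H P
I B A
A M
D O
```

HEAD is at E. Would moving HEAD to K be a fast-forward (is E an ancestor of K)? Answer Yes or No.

Yes

A fast-forward from E to K is possible iff E is an ancestor of K.
Ancestors of K: {A, B, C, D, E, F, G, H, I, J, K, L, M, N, O, P, Q}.
E is among them, so fast-forward is possible.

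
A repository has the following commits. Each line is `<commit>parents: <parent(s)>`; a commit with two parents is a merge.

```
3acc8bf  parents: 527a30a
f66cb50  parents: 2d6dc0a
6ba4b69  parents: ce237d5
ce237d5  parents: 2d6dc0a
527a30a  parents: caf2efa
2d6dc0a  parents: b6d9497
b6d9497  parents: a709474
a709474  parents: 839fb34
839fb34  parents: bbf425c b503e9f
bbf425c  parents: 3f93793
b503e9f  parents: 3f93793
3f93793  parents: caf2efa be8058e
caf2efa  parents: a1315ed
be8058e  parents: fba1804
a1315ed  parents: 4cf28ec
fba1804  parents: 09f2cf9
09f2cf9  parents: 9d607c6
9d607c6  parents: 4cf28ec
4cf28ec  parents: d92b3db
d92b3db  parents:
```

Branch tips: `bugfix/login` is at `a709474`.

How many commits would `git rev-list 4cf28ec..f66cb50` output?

Reachable from f66cb50: {09f2cf9, 2d6dc0a, 3f93793, 4cf28ec, 839fb34, 9d607c6, a1315ed, a709474, b503e9f, b6d9497, bbf425c, be8058e, caf2efa, d92b3db, f66cb50, fba1804}.
Reachable from 4cf28ec: {4cf28ec, d92b3db}.
In f66cb50's history but not 4cf28ec's: {09f2cf9, 2d6dc0a, 3f93793, 839fb34, 9d607c6, a1315ed, a709474, b503e9f, b6d9497, bbf425c, be8058e, caf2efa, f66cb50, fba1804} — 14 commits.

14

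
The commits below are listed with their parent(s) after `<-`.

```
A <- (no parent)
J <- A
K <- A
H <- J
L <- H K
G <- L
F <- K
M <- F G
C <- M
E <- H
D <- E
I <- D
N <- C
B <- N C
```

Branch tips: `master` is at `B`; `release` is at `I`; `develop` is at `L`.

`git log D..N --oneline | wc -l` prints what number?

7

Reachable from N: {A, C, F, G, H, J, K, L, M, N}.
Reachable from D: {A, D, E, H, J}.
In N's history but not D's: {C, F, G, K, L, M, N} — 7 commits.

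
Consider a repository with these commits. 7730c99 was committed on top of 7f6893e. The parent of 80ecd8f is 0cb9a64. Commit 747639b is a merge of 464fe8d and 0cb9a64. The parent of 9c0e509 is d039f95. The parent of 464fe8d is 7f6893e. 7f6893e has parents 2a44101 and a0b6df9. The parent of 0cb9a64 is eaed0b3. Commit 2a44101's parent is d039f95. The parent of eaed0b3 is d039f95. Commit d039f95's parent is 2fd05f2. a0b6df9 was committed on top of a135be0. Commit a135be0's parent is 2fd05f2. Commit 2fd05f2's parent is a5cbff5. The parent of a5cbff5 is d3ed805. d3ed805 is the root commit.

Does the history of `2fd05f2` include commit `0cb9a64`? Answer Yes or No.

No

Ancestors of 2fd05f2: {2fd05f2, a5cbff5, d3ed805}.
0cb9a64 is not in that set, so it is not an ancestor of 2fd05f2.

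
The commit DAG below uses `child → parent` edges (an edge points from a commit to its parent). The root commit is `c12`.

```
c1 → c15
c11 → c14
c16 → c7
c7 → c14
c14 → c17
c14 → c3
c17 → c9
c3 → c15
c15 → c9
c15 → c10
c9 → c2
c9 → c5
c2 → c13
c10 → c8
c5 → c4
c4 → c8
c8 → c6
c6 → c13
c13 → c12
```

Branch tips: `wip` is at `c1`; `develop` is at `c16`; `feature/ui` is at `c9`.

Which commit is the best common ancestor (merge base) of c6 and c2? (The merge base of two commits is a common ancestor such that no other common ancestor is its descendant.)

c13

Ancestors of c6: {c12, c13, c6}.
Ancestors of c2: {c12, c13, c2}.
Common ancestors: {c12, c13}.
Among these, c13 is not an ancestor of any other common ancestor — it is the merge base.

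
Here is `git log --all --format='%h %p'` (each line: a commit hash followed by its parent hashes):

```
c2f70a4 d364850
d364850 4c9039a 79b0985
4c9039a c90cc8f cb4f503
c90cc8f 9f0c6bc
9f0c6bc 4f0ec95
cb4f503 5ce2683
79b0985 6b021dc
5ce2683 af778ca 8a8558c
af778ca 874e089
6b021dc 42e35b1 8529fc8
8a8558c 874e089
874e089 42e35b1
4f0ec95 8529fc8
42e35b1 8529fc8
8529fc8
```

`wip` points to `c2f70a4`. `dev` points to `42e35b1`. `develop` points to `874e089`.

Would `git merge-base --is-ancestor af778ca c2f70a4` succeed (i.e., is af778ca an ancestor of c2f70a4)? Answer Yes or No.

Yes

Ancestors of c2f70a4 (commits reachable by following parents): {42e35b1, 4c9039a, 4f0ec95, 5ce2683, 6b021dc, 79b0985, 8529fc8, 874e089, 8a8558c, 9f0c6bc, af778ca, c2f70a4, c90cc8f, cb4f503, d364850}.
af778ca is in that set, so it is an ancestor of c2f70a4.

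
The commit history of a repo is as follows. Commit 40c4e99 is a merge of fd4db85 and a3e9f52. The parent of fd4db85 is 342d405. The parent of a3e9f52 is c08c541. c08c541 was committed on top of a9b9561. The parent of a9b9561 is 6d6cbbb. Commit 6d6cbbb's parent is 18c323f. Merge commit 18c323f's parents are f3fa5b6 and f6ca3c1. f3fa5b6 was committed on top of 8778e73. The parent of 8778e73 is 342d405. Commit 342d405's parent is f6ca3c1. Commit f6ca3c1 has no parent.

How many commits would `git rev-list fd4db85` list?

Walking parent pointers from fd4db85: reachable set = {342d405, f6ca3c1, fd4db85}.
That is 3 commits.

3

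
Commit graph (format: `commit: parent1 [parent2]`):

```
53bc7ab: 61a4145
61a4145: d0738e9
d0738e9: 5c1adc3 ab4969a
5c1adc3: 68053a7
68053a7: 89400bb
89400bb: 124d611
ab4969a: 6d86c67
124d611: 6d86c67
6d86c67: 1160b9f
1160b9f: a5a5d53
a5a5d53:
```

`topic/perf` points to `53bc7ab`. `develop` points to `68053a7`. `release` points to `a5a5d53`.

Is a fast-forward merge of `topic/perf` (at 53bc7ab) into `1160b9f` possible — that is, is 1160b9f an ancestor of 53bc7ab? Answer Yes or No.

A fast-forward from 1160b9f to 53bc7ab is possible iff 1160b9f is an ancestor of 53bc7ab.
Ancestors of 53bc7ab: {1160b9f, 124d611, 53bc7ab, 5c1adc3, 61a4145, 68053a7, 6d86c67, 89400bb, a5a5d53, ab4969a, d0738e9}.
1160b9f is among them, so fast-forward is possible.

Yes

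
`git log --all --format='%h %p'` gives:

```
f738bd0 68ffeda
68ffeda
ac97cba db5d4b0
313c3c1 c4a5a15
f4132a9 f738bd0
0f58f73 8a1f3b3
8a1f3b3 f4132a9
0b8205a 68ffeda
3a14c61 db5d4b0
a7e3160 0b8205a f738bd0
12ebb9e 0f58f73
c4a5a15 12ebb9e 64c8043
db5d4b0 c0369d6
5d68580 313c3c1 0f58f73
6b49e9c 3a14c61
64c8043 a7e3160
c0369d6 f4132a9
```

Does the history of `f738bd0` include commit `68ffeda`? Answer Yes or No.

Yes

Ancestors of f738bd0 (commits reachable by following parents): {68ffeda, f738bd0}.
68ffeda is in that set, so it is an ancestor of f738bd0.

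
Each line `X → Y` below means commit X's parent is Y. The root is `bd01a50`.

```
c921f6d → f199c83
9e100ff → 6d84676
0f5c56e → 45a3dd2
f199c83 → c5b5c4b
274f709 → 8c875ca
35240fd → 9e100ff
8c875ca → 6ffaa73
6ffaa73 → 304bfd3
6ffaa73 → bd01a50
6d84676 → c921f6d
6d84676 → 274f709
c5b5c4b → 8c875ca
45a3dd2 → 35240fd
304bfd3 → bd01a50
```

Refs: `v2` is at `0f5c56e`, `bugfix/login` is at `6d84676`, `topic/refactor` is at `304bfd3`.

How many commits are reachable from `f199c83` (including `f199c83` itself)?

Walking parent pointers from f199c83: reachable set = {304bfd3, 6ffaa73, 8c875ca, bd01a50, c5b5c4b, f199c83}.
That is 6 commits.

6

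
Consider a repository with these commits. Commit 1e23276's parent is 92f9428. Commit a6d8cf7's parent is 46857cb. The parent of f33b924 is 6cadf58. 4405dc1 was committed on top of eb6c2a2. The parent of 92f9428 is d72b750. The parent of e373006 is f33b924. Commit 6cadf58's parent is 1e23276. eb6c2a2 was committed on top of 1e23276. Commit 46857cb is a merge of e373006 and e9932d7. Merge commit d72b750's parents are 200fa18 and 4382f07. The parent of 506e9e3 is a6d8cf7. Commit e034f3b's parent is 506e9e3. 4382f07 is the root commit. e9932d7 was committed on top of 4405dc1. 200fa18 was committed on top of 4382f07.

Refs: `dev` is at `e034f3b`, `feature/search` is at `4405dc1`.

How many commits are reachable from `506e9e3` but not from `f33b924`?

Reachable from 506e9e3: {1e23276, 200fa18, 4382f07, 4405dc1, 46857cb, 506e9e3, 6cadf58, 92f9428, a6d8cf7, d72b750, e373006, e9932d7, eb6c2a2, f33b924}.
Reachable from f33b924: {1e23276, 200fa18, 4382f07, 6cadf58, 92f9428, d72b750, f33b924}.
In 506e9e3's history but not f33b924's: {4405dc1, 46857cb, 506e9e3, a6d8cf7, e373006, e9932d7, eb6c2a2} — 7 commits.

7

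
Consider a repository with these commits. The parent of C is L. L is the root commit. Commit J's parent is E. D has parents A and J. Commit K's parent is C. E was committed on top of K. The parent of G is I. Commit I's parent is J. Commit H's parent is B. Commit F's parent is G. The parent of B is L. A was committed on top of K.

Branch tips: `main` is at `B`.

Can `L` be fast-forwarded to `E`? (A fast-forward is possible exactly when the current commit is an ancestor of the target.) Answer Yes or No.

Yes

A fast-forward from L to E is possible iff L is an ancestor of E.
Ancestors of E: {C, E, K, L}.
L is among them, so fast-forward is possible.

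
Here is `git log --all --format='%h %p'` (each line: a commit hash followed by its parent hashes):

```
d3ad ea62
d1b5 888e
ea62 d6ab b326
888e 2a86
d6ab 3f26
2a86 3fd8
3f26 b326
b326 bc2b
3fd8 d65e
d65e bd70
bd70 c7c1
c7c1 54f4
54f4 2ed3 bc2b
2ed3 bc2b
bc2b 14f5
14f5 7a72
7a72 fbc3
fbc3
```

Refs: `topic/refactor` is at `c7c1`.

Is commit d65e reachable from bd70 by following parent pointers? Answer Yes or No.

No

Ancestors of bd70: {14f5, 2ed3, 54f4, 7a72, bc2b, bd70, c7c1, fbc3}.
d65e is not in that set, so it is not an ancestor of bd70.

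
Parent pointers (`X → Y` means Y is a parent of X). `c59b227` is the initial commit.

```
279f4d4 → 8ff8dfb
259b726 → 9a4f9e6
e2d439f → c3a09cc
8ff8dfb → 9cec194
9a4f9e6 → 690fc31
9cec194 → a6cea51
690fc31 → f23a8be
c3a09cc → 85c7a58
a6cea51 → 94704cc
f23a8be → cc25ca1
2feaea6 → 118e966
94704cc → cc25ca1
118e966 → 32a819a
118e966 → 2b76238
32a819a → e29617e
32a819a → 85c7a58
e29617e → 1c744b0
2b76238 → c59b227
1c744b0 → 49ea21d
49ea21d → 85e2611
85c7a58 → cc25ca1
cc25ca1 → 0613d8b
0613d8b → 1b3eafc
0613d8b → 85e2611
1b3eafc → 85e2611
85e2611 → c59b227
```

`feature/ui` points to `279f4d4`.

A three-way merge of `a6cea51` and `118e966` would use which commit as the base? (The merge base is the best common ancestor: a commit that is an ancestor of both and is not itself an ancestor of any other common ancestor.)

Ancestors of a6cea51: {0613d8b, 1b3eafc, 85e2611, 94704cc, a6cea51, c59b227, cc25ca1}.
Ancestors of 118e966: {0613d8b, 118e966, 1b3eafc, 1c744b0, 2b76238, 32a819a, 49ea21d, 85c7a58, 85e2611, c59b227, cc25ca1, e29617e}.
Common ancestors: {0613d8b, 1b3eafc, 85e2611, c59b227, cc25ca1}.
Among these, cc25ca1 is not an ancestor of any other common ancestor — it is the merge base.

cc25ca1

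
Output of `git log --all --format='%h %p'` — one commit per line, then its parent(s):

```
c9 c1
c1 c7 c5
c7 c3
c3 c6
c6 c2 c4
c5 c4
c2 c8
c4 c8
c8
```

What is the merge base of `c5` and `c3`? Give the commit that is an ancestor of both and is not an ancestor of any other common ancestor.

c4

Ancestors of c5: {c4, c5, c8}.
Ancestors of c3: {c2, c3, c4, c6, c8}.
Common ancestors: {c4, c8}.
Among these, c4 is not an ancestor of any other common ancestor — it is the merge base.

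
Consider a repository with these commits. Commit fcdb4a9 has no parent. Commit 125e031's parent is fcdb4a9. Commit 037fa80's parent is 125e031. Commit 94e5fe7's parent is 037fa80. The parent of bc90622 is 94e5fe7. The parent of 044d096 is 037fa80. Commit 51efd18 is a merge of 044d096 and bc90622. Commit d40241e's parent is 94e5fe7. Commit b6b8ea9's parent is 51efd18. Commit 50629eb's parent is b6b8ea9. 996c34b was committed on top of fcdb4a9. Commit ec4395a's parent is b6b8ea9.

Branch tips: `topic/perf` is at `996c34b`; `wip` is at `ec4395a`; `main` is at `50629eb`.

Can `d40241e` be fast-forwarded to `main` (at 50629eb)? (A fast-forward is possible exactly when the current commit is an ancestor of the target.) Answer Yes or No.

A fast-forward from d40241e to 50629eb is possible iff d40241e is an ancestor of 50629eb.
Ancestors of 50629eb: {037fa80, 044d096, 125e031, 50629eb, 51efd18, 94e5fe7, b6b8ea9, bc90622, fcdb4a9}.
d40241e is not among them, so fast-forward is not possible.

No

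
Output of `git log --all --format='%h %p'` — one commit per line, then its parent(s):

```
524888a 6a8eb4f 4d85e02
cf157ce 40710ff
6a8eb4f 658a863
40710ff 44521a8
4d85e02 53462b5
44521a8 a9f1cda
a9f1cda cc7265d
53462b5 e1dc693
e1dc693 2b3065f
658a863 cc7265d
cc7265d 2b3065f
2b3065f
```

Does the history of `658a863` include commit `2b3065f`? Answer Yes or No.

Yes

Ancestors of 658a863 (commits reachable by following parents): {2b3065f, 658a863, cc7265d}.
2b3065f is in that set, so it is an ancestor of 658a863.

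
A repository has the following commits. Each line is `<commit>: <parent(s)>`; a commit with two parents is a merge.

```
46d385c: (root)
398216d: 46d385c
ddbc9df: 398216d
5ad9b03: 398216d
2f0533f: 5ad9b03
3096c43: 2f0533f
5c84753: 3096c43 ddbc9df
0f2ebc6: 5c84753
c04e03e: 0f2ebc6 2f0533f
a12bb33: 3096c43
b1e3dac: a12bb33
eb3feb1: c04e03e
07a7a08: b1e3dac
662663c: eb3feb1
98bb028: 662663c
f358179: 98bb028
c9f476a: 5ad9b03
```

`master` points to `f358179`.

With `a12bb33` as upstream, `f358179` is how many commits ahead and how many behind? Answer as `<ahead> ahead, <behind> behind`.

Reachable from f358179: {0f2ebc6, 2f0533f, 3096c43, 398216d, 46d385c, 5ad9b03, 5c84753, 662663c, 98bb028, c04e03e, ddbc9df, eb3feb1, f358179}.
Reachable from a12bb33: {2f0533f, 3096c43, 398216d, 46d385c, 5ad9b03, a12bb33}.
Only in f358179's history (ahead): {0f2ebc6, 5c84753, 662663c, 98bb028, c04e03e, ddbc9df, eb3feb1, f358179} — 8.
Only in a12bb33's history (behind): {a12bb33} — 1.

8 ahead, 1 behind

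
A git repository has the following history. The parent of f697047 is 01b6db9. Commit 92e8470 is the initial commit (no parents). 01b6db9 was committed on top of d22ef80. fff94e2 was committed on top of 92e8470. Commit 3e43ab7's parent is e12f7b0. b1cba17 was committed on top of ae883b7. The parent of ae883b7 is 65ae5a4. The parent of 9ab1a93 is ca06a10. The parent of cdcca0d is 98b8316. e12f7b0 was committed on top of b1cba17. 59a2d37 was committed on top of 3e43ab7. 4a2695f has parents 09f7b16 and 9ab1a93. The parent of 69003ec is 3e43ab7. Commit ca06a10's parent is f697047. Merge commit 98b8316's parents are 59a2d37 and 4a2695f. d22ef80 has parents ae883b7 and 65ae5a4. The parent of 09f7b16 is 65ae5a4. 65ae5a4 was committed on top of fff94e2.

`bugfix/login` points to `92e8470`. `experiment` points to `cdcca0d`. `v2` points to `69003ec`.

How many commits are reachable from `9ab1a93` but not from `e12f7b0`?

Reachable from 9ab1a93: {01b6db9, 65ae5a4, 92e8470, 9ab1a93, ae883b7, ca06a10, d22ef80, f697047, fff94e2}.
Reachable from e12f7b0: {65ae5a4, 92e8470, ae883b7, b1cba17, e12f7b0, fff94e2}.
In 9ab1a93's history but not e12f7b0's: {01b6db9, 9ab1a93, ca06a10, d22ef80, f697047} — 5 commits.

5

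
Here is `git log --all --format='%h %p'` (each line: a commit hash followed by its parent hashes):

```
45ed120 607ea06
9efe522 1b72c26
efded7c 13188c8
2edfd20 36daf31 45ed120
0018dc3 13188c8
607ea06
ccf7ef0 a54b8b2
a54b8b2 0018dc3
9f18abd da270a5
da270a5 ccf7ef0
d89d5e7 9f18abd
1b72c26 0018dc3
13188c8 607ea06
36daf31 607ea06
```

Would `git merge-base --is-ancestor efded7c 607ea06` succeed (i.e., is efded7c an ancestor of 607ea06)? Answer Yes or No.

Ancestors of 607ea06: {607ea06}.
efded7c is not in that set, so it is not an ancestor of 607ea06.

No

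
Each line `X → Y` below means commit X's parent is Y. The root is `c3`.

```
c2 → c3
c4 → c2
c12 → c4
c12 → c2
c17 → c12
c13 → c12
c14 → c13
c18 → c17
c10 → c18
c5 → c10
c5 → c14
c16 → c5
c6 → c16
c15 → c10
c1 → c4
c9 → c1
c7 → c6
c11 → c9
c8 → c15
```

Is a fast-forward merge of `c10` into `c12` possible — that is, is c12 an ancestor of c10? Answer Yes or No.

A fast-forward from c12 to c10 is possible iff c12 is an ancestor of c10.
Ancestors of c10: {c10, c12, c17, c18, c2, c3, c4}.
c12 is among them, so fast-forward is possible.

Yes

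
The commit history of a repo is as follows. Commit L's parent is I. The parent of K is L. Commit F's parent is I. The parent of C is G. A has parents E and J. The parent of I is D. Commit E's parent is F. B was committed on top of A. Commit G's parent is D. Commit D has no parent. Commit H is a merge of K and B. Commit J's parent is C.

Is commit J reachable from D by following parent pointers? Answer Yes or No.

Ancestors of D: {D}.
J is not in that set, so it is not an ancestor of D.

No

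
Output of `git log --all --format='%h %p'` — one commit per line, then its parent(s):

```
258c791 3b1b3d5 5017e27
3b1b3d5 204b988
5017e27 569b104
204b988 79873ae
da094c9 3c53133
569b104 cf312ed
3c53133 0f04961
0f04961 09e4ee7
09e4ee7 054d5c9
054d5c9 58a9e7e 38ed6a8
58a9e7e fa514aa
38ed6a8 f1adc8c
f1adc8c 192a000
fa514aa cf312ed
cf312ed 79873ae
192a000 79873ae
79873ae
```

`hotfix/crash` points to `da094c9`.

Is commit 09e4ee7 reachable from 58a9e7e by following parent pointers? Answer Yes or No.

No

Ancestors of 58a9e7e: {58a9e7e, 79873ae, cf312ed, fa514aa}.
09e4ee7 is not in that set, so it is not an ancestor of 58a9e7e.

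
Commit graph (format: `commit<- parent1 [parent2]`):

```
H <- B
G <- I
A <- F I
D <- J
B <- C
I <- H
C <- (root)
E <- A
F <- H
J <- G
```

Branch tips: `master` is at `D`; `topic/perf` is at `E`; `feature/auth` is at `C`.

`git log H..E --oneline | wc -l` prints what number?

Reachable from E: {A, B, C, E, F, H, I}.
Reachable from H: {B, C, H}.
In E's history but not H's: {A, E, F, I} — 4 commits.

4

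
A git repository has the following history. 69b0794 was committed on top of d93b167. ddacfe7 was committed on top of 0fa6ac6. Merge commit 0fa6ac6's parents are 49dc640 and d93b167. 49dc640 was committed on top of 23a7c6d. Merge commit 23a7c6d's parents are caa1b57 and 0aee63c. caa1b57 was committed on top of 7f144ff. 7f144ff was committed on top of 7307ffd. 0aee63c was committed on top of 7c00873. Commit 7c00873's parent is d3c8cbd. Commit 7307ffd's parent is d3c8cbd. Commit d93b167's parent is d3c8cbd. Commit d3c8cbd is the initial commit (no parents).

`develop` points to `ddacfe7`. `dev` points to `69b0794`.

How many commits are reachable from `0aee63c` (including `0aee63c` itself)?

Walking parent pointers from 0aee63c: reachable set = {0aee63c, 7c00873, d3c8cbd}.
That is 3 commits.

3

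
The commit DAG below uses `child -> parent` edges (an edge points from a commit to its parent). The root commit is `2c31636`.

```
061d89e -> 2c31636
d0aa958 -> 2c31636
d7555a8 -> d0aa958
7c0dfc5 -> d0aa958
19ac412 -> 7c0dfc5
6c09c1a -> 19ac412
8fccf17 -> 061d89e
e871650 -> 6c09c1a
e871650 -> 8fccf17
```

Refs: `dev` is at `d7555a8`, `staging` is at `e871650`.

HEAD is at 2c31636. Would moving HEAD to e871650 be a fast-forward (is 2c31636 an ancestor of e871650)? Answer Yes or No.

A fast-forward from 2c31636 to e871650 is possible iff 2c31636 is an ancestor of e871650.
Ancestors of e871650: {061d89e, 19ac412, 2c31636, 6c09c1a, 7c0dfc5, 8fccf17, d0aa958, e871650}.
2c31636 is among them, so fast-forward is possible.

Yes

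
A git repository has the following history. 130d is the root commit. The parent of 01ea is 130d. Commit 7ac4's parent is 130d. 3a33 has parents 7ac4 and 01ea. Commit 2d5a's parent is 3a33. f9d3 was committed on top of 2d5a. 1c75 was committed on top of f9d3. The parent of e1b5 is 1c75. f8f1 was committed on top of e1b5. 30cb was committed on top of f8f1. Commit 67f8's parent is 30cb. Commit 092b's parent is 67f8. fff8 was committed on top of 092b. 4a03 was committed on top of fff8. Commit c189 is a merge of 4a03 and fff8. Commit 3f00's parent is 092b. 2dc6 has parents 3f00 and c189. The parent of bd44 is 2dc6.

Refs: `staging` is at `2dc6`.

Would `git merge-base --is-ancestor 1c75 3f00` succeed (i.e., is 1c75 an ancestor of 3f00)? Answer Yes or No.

Yes

Ancestors of 3f00 (commits reachable by following parents): {01ea, 092b, 130d, 1c75, 2d5a, 30cb, 3a33, 3f00, 67f8, 7ac4, e1b5, f8f1, f9d3}.
1c75 is in that set, so it is an ancestor of 3f00.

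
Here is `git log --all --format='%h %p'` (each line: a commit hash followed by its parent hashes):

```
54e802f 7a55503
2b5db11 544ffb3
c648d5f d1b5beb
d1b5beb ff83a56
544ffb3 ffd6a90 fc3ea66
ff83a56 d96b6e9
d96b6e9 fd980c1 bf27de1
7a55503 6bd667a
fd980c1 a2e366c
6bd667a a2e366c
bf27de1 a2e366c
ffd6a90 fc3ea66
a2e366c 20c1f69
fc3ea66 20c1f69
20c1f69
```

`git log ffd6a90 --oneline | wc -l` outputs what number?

Walking parent pointers from ffd6a90: reachable set = {20c1f69, fc3ea66, ffd6a90}.
That is 3 commits.

3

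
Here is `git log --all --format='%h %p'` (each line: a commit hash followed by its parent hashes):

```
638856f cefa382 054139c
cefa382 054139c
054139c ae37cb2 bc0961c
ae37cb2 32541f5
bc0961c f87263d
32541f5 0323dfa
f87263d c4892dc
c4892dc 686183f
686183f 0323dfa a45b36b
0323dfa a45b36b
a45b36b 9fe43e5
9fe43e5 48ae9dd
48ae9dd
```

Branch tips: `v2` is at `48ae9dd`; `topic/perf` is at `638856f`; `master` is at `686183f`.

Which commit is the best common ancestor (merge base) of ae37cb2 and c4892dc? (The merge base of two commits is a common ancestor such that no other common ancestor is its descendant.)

0323dfa

Ancestors of ae37cb2: {0323dfa, 32541f5, 48ae9dd, 9fe43e5, a45b36b, ae37cb2}.
Ancestors of c4892dc: {0323dfa, 48ae9dd, 686183f, 9fe43e5, a45b36b, c4892dc}.
Common ancestors: {0323dfa, 48ae9dd, 9fe43e5, a45b36b}.
Among these, 0323dfa is not an ancestor of any other common ancestor — it is the merge base.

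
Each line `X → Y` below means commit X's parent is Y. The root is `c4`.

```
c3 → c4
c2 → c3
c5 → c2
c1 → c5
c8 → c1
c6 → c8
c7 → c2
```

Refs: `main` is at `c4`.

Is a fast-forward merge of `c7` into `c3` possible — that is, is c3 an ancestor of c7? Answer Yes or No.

A fast-forward from c3 to c7 is possible iff c3 is an ancestor of c7.
Ancestors of c7: {c2, c3, c4, c7}.
c3 is among them, so fast-forward is possible.

Yes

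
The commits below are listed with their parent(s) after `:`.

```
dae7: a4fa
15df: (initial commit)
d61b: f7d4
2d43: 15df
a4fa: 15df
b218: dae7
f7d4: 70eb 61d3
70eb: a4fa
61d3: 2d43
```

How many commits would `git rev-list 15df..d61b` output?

6

Reachable from d61b: {15df, 2d43, 61d3, 70eb, a4fa, d61b, f7d4}.
Reachable from 15df: {15df}.
In d61b's history but not 15df's: {2d43, 61d3, 70eb, a4fa, d61b, f7d4} — 6 commits.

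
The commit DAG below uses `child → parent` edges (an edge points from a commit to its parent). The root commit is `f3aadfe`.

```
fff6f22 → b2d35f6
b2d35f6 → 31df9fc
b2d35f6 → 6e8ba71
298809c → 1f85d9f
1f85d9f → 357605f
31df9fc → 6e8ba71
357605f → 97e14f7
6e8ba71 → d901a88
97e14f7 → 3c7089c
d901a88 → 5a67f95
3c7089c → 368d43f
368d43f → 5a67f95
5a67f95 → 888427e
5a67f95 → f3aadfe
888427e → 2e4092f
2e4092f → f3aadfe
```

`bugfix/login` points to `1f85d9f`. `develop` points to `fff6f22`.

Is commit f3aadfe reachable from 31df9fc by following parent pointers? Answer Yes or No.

Ancestors of 31df9fc (commits reachable by following parents): {2e4092f, 31df9fc, 5a67f95, 6e8ba71, 888427e, d901a88, f3aadfe}.
f3aadfe is in that set, so it is an ancestor of 31df9fc.

Yes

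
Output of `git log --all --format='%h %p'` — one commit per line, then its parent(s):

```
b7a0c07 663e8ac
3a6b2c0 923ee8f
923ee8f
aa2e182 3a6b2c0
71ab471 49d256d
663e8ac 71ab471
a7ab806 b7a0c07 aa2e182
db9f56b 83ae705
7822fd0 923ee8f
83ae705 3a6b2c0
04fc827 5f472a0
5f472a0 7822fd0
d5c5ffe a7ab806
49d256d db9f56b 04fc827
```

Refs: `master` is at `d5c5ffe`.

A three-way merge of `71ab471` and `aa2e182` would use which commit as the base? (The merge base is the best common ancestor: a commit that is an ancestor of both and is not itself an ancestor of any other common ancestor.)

3a6b2c0

Ancestors of 71ab471: {04fc827, 3a6b2c0, 49d256d, 5f472a0, 71ab471, 7822fd0, 83ae705, 923ee8f, db9f56b}.
Ancestors of aa2e182: {3a6b2c0, 923ee8f, aa2e182}.
Common ancestors: {3a6b2c0, 923ee8f}.
Among these, 3a6b2c0 is not an ancestor of any other common ancestor — it is the merge base.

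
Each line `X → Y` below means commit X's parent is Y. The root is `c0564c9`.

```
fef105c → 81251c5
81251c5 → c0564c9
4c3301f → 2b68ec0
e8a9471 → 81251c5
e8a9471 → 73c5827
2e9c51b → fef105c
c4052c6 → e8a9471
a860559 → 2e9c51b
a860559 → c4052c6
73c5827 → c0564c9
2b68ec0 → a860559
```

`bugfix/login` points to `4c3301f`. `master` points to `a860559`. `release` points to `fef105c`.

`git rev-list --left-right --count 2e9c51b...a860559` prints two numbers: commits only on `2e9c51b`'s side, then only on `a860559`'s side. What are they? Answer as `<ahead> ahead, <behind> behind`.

0 ahead, 4 behind

Reachable from 2e9c51b: {2e9c51b, 81251c5, c0564c9, fef105c}.
Reachable from a860559: {2e9c51b, 73c5827, 81251c5, a860559, c0564c9, c4052c6, e8a9471, fef105c}.
Only in 2e9c51b's history (ahead): {} — 0.
Only in a860559's history (behind): {73c5827, a860559, c4052c6, e8a9471} — 4.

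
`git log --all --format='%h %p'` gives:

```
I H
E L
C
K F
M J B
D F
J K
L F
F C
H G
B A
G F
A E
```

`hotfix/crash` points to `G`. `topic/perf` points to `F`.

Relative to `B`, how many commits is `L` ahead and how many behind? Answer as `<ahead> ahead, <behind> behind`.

Reachable from L: {C, F, L}.
Reachable from B: {A, B, C, E, F, L}.
Only in L's history (ahead): {} — 0.
Only in B's history (behind): {A, B, E} — 3.

0 ahead, 3 behind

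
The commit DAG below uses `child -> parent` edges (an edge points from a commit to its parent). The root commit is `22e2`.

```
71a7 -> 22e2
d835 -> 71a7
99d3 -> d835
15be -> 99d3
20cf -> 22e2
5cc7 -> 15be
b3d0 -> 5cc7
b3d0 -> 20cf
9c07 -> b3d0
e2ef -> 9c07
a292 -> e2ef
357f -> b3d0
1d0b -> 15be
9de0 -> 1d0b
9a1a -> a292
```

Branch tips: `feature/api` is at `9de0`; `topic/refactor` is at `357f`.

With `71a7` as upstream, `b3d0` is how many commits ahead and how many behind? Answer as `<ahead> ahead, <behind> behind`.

6 ahead, 0 behind

Reachable from b3d0: {15be, 20cf, 22e2, 5cc7, 71a7, 99d3, b3d0, d835}.
Reachable from 71a7: {22e2, 71a7}.
Only in b3d0's history (ahead): {15be, 20cf, 5cc7, 99d3, b3d0, d835} — 6.
Only in 71a7's history (behind): {} — 0.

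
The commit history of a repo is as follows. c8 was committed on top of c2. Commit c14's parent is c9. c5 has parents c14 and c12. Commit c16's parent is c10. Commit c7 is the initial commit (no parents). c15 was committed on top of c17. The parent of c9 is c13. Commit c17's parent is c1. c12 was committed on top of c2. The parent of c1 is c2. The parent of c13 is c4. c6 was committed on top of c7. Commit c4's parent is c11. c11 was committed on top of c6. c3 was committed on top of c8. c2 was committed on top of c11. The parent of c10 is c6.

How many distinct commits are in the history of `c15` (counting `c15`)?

Walking parent pointers from c15: reachable set = {c1, c11, c15, c17, c2, c6, c7}.
That is 7 commits.

7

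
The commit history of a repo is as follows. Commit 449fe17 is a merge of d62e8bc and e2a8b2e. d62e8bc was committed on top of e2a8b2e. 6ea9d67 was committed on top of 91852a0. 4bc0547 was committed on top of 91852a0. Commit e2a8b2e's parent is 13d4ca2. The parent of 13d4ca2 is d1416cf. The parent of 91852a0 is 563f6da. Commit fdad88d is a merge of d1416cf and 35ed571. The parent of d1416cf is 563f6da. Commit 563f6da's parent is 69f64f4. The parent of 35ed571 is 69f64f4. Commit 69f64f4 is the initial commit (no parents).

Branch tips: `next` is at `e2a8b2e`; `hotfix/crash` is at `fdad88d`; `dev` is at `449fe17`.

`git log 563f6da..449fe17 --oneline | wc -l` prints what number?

5

Reachable from 449fe17: {13d4ca2, 449fe17, 563f6da, 69f64f4, d1416cf, d62e8bc, e2a8b2e}.
Reachable from 563f6da: {563f6da, 69f64f4}.
In 449fe17's history but not 563f6da's: {13d4ca2, 449fe17, d1416cf, d62e8bc, e2a8b2e} — 5 commits.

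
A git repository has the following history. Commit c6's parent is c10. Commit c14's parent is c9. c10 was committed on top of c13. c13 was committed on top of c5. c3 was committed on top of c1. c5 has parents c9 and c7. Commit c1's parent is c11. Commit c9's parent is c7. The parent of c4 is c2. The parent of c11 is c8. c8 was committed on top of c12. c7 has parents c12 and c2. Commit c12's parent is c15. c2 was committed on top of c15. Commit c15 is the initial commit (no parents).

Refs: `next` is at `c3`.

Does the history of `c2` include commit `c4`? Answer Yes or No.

No

Ancestors of c2: {c15, c2}.
c4 is not in that set, so it is not an ancestor of c2.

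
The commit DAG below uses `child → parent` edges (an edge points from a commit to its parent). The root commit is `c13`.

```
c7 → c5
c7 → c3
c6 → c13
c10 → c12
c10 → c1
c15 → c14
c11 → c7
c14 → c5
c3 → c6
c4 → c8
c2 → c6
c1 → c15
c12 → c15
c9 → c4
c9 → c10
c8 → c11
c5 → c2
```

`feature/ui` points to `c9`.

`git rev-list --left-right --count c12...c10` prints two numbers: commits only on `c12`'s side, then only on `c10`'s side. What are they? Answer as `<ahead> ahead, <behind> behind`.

Reachable from c12: {c12, c13, c14, c15, c2, c5, c6}.
Reachable from c10: {c1, c10, c12, c13, c14, c15, c2, c5, c6}.
Only in c12's history (ahead): {} — 0.
Only in c10's history (behind): {c1, c10} — 2.

0 ahead, 2 behind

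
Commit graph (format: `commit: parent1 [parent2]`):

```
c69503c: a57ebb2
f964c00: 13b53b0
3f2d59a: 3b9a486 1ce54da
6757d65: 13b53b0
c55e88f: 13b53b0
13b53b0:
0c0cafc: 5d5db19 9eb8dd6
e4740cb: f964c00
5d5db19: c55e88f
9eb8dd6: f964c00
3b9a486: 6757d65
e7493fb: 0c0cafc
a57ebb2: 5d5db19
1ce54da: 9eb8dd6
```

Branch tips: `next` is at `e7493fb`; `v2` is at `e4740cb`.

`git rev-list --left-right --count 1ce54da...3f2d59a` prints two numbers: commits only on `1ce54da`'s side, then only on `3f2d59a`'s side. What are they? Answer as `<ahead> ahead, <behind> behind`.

0 ahead, 3 behind

Reachable from 1ce54da: {13b53b0, 1ce54da, 9eb8dd6, f964c00}.
Reachable from 3f2d59a: {13b53b0, 1ce54da, 3b9a486, 3f2d59a, 6757d65, 9eb8dd6, f964c00}.
Only in 1ce54da's history (ahead): {} — 0.
Only in 3f2d59a's history (behind): {3b9a486, 3f2d59a, 6757d65} — 3.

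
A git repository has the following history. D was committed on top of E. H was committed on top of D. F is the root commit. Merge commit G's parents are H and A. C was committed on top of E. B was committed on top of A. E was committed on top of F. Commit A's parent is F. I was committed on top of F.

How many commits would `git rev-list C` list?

3

Walking parent pointers from C: reachable set = {C, E, F}.
That is 3 commits.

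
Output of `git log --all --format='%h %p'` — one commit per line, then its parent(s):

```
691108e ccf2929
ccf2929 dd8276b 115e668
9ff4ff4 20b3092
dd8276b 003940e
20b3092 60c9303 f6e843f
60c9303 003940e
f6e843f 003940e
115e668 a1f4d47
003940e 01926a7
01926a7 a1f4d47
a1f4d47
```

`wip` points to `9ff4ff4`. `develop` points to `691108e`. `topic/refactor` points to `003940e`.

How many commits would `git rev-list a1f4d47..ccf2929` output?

Reachable from ccf2929: {003940e, 01926a7, 115e668, a1f4d47, ccf2929, dd8276b}.
Reachable from a1f4d47: {a1f4d47}.
In ccf2929's history but not a1f4d47's: {003940e, 01926a7, 115e668, ccf2929, dd8276b} — 5 commits.

5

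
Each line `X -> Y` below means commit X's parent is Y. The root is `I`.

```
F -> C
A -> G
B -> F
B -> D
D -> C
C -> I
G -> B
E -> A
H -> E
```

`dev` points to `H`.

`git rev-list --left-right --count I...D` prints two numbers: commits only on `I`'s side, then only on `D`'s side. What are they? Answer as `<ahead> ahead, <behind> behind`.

Reachable from I: {I}.
Reachable from D: {C, D, I}.
Only in I's history (ahead): {} — 0.
Only in D's history (behind): {C, D} — 2.

0 ahead, 2 behind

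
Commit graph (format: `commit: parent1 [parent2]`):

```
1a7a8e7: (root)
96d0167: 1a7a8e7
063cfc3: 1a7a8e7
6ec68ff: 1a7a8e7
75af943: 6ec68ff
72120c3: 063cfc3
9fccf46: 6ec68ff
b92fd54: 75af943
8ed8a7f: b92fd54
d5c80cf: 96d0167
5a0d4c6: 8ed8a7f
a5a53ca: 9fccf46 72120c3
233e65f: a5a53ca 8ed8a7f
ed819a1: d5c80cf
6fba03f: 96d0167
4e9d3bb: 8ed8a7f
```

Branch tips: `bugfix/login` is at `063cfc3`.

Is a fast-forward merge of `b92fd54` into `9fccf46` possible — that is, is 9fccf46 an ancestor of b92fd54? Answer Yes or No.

No

A fast-forward from 9fccf46 to b92fd54 is possible iff 9fccf46 is an ancestor of b92fd54.
Ancestors of b92fd54: {1a7a8e7, 6ec68ff, 75af943, b92fd54}.
9fccf46 is not among them, so fast-forward is not possible.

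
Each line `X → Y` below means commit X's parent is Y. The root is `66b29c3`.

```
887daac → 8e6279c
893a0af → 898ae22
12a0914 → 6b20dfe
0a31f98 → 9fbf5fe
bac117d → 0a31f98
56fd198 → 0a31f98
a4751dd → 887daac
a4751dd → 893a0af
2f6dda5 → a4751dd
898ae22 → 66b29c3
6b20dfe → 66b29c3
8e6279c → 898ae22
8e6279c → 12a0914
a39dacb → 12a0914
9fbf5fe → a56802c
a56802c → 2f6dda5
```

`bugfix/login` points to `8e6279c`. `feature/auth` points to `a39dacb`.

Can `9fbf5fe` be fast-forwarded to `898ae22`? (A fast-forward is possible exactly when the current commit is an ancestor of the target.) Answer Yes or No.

No

A fast-forward from 9fbf5fe to 898ae22 is possible iff 9fbf5fe is an ancestor of 898ae22.
Ancestors of 898ae22: {66b29c3, 898ae22}.
9fbf5fe is not among them, so fast-forward is not possible.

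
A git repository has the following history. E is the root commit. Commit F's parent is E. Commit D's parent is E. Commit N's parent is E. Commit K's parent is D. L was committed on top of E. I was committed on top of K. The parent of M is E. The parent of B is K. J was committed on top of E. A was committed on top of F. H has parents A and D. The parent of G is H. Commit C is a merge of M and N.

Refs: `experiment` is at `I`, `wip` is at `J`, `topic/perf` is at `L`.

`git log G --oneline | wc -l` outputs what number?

6

Walking parent pointers from G: reachable set = {A, D, E, F, G, H}.
That is 6 commits.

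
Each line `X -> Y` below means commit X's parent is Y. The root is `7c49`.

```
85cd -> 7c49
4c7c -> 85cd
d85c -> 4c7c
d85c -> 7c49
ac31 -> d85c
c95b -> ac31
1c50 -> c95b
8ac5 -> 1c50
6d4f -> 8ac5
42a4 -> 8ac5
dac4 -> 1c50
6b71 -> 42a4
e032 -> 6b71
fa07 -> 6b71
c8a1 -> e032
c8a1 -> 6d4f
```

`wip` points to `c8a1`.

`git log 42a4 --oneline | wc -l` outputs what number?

9

Walking parent pointers from 42a4: reachable set = {1c50, 42a4, 4c7c, 7c49, 85cd, 8ac5, ac31, c95b, d85c}.
That is 9 commits.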